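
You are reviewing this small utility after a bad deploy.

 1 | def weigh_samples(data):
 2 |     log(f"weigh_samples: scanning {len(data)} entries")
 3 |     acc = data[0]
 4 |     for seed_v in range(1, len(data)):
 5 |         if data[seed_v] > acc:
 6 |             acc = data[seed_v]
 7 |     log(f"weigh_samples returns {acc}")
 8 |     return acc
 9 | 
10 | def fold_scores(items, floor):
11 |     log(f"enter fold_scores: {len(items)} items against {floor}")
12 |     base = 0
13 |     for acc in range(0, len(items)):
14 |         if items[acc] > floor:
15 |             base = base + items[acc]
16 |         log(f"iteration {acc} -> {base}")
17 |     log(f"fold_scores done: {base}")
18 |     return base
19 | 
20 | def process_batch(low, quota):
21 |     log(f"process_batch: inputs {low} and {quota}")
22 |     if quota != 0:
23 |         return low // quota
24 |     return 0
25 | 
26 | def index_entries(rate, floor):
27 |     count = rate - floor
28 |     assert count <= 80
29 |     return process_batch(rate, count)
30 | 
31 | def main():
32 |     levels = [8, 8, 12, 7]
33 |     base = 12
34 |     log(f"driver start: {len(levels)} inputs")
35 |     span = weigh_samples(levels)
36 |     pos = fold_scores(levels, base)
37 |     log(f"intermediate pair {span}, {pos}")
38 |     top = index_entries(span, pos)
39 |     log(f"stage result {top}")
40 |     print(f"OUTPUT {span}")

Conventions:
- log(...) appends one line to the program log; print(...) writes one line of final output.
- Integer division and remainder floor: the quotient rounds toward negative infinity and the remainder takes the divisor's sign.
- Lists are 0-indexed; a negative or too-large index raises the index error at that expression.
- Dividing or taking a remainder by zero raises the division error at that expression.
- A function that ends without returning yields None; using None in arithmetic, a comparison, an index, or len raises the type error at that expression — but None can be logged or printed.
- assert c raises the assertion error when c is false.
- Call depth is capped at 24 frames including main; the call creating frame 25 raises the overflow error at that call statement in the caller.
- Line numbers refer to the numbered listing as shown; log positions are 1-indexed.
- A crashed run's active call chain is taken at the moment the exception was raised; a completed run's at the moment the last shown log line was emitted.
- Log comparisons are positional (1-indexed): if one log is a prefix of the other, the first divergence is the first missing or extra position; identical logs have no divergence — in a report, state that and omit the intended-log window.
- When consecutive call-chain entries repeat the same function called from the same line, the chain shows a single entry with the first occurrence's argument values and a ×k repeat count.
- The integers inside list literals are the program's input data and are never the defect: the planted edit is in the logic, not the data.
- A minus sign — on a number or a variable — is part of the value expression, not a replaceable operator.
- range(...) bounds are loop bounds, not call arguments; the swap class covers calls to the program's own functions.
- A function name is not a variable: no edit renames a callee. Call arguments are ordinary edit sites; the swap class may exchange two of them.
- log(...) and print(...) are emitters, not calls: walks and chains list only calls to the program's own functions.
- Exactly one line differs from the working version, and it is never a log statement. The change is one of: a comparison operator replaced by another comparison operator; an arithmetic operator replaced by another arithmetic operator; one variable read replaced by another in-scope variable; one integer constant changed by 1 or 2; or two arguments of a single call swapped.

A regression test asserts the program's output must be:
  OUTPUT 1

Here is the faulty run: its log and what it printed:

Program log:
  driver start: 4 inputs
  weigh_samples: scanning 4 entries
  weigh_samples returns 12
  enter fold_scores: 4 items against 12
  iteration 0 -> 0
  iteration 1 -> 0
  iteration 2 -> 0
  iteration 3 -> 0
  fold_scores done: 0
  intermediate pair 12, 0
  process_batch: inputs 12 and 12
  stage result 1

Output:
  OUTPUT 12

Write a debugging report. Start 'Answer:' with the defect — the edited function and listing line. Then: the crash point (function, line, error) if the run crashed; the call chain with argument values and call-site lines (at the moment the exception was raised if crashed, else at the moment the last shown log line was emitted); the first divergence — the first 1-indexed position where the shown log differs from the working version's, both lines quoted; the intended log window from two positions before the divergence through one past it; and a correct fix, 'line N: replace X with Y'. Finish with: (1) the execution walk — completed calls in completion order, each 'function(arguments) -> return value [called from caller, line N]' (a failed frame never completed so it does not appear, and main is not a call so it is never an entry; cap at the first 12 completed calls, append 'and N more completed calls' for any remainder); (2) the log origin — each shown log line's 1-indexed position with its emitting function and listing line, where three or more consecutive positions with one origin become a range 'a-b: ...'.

Answer: the defect is in main at line 40.
Key observation: Log streams are identical — the defect surfaces only in the printed output.
Call chain: main.
First divergence: none (the log streams are identical).
Execution walk:
  weigh_samples([8, 8, 12, 7]) -> 12  [called from main, line 35]
  fold_scores([8, 8, 12, 7], 12) -> 0  [called from main, line 36]
  process_batch(12, 12) -> 1  [called from index_entries, line 29]
  index_entries(12, 0) -> 1  [called from main, line 38]
Origin of each log line:
  1: logged in main at line 34
  2: logged in weigh_samples at line 2
  3: logged in weigh_samples at line 7
  4: logged in fold_scores at line 11
  5-8: logged in fold_scores at line 16
  9: logged in fold_scores at line 17
  10: logged in main at line 37
  11: logged in process_batch at line 21
  12: logged in main at line 39
A correct fix: line 40: replace `span` with `top`.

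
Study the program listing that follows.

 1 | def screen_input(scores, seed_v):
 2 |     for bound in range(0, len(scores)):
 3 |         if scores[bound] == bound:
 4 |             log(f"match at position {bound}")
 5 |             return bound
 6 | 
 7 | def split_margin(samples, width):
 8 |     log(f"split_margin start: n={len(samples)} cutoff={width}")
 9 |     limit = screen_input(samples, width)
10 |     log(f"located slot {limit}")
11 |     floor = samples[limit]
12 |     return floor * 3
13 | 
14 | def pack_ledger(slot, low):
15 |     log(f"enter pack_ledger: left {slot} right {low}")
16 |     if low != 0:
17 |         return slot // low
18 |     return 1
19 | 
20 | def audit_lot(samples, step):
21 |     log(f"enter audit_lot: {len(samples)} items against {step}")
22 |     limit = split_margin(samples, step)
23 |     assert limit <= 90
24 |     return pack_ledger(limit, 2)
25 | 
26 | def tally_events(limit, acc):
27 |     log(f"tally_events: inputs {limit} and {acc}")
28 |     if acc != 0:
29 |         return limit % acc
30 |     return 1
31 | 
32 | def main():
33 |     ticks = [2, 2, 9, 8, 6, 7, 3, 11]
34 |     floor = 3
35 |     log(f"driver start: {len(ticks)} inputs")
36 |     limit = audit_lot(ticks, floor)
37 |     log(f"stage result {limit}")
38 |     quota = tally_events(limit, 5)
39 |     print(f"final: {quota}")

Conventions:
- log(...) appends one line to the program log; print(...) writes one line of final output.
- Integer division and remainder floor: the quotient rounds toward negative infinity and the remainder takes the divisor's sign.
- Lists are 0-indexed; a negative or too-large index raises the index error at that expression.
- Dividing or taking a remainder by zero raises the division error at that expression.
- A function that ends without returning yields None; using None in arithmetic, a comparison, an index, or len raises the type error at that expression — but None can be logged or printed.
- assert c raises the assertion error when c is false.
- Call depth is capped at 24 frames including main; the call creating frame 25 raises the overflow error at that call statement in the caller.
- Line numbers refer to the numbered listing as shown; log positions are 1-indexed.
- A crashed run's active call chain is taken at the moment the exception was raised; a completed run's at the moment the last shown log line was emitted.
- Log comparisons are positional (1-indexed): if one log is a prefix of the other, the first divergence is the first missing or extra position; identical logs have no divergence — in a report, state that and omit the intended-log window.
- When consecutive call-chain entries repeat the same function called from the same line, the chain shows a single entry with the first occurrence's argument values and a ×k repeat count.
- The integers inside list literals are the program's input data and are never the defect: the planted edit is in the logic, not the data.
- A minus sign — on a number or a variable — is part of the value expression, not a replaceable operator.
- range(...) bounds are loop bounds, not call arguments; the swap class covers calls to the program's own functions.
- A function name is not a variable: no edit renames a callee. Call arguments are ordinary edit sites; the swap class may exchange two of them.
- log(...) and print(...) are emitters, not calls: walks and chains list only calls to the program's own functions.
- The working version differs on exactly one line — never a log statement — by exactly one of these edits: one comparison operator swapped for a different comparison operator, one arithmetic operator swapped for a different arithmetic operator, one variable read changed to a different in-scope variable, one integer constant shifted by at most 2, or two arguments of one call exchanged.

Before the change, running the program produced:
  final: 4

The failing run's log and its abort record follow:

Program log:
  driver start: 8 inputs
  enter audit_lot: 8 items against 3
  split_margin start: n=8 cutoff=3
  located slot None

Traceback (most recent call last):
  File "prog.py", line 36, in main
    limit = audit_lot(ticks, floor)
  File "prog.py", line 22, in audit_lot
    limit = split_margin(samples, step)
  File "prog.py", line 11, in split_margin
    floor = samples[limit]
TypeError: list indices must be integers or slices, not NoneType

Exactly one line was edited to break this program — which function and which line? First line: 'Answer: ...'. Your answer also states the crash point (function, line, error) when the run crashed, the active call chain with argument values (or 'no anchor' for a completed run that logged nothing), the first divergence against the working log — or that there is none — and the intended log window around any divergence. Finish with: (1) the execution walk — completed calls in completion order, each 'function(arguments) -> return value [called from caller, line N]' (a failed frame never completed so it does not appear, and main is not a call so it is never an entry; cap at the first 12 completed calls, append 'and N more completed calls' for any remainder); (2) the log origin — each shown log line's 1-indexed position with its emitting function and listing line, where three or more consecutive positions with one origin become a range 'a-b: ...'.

Answer: the defect is in screen_input at line 3.
Key observation: Everything matches until log position 4, which reads 'located slot None' in place of 'match at position 6'.
Crash: split_margin, line 11, TypeError.
Call chain: main -> audit_lot([2, 2, 9, 8, 6, 7, 3, 11], 3) (called at line 36) -> split_margin([2, 2, 9, 8, 6, 7, 3, 11], 3) (called at line 22).
First divergence: position 4 — shown 'located slot None', intended 'match at position 6'.
Intended log window:
  2: enter audit_lot: 8 items against 3
  3: split_margin start: n=8 cutoff=3
  4: match at position 6
  5: located slot 6
Execution walk:
  screen_input([2, 2, 9, 8, 6, 7, 3, 11], 3) -> None  [called from split_margin, line 9]
Log line origins:
  1: from main, line 35
  2: from audit_lot, line 21
  3: from split_margin, line 8
  4: from split_margin, line 10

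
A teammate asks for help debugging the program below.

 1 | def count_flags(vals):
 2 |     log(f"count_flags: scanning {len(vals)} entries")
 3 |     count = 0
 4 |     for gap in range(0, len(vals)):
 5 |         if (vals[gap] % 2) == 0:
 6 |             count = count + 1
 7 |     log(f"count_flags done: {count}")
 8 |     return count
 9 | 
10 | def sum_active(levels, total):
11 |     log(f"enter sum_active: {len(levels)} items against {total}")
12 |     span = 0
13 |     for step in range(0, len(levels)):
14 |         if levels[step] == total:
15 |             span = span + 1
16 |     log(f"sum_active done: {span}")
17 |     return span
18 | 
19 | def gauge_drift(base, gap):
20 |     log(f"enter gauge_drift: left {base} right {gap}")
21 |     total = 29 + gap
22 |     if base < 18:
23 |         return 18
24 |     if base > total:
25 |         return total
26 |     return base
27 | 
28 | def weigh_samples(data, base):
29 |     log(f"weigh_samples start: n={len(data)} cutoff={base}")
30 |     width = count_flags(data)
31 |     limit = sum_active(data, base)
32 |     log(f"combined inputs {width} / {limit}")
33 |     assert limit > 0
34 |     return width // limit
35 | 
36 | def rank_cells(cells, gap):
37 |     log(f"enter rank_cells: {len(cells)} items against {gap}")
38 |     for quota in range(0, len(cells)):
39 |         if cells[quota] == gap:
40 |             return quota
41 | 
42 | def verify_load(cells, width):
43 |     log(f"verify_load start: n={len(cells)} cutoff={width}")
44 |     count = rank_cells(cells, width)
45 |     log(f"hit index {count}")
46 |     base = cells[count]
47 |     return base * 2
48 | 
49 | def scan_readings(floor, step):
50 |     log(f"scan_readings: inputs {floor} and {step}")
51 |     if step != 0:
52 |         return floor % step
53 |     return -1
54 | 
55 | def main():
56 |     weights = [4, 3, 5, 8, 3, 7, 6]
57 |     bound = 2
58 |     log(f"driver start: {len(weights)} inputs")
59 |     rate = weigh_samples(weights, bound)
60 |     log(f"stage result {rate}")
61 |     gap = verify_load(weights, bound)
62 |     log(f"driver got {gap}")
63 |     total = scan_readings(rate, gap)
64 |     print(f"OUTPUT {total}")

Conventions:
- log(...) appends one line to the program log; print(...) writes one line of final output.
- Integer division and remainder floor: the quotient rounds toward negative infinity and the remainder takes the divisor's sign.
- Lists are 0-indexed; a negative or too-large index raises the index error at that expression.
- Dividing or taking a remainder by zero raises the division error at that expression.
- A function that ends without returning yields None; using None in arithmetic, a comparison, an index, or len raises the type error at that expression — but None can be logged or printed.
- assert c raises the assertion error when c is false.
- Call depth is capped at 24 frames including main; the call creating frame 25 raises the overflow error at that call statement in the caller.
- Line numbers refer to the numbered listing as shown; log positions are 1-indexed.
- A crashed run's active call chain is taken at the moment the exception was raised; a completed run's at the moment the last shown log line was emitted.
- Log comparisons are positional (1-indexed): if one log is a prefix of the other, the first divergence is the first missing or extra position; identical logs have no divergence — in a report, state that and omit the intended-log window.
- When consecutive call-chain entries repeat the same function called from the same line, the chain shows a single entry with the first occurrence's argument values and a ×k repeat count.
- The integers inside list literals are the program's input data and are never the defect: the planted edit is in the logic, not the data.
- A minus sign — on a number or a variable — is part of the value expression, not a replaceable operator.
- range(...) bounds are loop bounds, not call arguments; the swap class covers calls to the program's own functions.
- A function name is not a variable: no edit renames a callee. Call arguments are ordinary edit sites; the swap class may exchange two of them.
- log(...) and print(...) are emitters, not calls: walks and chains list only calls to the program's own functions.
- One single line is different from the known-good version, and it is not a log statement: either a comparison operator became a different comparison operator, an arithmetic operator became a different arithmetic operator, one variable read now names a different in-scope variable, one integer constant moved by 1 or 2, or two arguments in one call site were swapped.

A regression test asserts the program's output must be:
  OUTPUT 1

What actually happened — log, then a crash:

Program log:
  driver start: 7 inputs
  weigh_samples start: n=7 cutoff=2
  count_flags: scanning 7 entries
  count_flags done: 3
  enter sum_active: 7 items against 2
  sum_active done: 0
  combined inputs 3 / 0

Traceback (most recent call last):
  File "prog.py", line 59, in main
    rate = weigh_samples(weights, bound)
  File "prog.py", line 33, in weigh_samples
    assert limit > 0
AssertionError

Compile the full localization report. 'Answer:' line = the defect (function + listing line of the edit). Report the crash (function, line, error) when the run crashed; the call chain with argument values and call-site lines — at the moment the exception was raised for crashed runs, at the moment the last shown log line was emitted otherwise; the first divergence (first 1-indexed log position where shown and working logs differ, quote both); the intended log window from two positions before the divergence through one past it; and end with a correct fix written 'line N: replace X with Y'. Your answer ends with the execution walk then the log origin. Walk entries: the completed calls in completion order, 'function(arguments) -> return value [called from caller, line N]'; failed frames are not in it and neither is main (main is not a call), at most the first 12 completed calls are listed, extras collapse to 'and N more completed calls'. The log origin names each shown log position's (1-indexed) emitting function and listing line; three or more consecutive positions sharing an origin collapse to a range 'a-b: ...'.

Answer: the defect is in main at line 57.
Core observation: Everything matches until log position 2, which reads 'weigh_samples start: n=7 cutoff=2' in place of 'weigh_samples start: n=7 cutoff=3'.
Crash: weigh_samples, line 33, AssertionError.
Call chain: main -> weigh_samples([4, 3, 5, 8, 3, 7, 6], 2) (called at line 59).
First divergence: position 2; shown 'weigh_samples start: n=7 cutoff=2' vs intended 'weigh_samples start: n=7 cutoff=3'.
Intended log window:
  1: driver start: 7 inputs
  2: weigh_samples start: n=7 cutoff=3
  3: count_flags: scanning 7 entries
Execution walk:
  count_flags([4, 3, 5, 8, 3, 7, 6]) -> 3  [called from weigh_samples, line 30]
  sum_active([4, 3, 5, 8, 3, 7, 6], 2) -> 0  [called from weigh_samples, line 31]
Origin of each log line:
  1 — main, line 58
  2 — weigh_samples, line 29
  3 — count_flags, line 2
  4 — count_flags, line 7
  5 — sum_active, line 11
  6 — sum_active, line 16
  7 — weigh_samples, line 32
A correct fix: line 57: replace `2` with `3`.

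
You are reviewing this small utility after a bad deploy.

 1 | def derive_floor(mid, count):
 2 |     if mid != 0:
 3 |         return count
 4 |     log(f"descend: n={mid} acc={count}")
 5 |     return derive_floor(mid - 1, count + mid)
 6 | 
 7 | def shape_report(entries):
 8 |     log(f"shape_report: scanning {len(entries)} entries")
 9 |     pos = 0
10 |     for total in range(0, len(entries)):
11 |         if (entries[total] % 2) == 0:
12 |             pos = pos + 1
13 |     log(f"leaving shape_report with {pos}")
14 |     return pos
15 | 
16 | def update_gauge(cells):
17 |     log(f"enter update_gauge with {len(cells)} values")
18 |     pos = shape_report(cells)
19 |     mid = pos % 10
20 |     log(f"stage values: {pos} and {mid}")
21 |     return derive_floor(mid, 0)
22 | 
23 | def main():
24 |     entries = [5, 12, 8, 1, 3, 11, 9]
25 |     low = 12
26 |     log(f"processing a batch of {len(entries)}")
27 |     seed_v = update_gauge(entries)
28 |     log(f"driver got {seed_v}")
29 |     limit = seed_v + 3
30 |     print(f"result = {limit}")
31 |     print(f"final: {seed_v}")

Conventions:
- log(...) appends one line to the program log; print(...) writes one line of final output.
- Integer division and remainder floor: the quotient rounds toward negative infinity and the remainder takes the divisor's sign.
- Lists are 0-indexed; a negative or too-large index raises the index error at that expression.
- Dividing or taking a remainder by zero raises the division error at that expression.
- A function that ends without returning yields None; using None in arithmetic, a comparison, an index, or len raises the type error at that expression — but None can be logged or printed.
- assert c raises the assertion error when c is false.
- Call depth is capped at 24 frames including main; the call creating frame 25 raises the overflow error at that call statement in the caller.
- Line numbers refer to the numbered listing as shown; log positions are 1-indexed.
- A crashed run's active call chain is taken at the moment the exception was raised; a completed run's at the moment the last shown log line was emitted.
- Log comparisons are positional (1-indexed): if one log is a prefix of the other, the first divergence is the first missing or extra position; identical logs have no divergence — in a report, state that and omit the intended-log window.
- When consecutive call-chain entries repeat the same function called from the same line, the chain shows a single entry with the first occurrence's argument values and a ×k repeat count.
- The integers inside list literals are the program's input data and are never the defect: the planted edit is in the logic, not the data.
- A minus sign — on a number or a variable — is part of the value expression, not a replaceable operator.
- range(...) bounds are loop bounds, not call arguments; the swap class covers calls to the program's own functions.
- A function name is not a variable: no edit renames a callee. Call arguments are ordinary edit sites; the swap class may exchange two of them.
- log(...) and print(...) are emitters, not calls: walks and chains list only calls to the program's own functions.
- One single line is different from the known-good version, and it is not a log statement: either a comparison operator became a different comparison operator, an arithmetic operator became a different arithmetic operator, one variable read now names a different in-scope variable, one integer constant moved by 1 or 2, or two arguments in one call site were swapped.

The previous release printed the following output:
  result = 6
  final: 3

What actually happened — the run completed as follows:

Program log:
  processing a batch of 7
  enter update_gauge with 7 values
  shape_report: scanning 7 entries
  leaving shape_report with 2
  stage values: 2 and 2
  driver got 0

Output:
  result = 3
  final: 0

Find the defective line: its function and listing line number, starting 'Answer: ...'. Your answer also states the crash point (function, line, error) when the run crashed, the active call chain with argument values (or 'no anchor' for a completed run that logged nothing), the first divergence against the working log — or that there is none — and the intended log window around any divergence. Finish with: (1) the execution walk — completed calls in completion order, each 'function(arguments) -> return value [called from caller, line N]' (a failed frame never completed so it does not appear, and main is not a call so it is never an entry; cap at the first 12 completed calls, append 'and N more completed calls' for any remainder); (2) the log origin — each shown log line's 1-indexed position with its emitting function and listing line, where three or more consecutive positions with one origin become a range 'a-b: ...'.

Answer: the defect is in derive_floor at line 2.
Key fact: Everything matches until log position 6, which reads 'driver got 0' in place of 'descend: n=2 acc=0'.
Call chain: main.
First divergence: position 6; shown 'driver got 0' vs intended 'descend: n=2 acc=0'.
Intended log window:
  4: leaving shape_report with 2
  5: stage values: 2 and 2
  6: descend: n=2 acc=0
  7: descend: n=1 acc=2
Execution walk:
  shape_report([5, 12, 8, 1, 3, 11, 9]) -> 2  [called from update_gauge, line 18]
  derive_floor(2, 0) -> 0  [called from update_gauge, line 21]
  update_gauge([5, 12, 8, 1, 3, 11, 9]) -> 0  [called from main, line 27]
Log line origins:
  1 — main, line 26
  2 — update_gauge, line 17
  3 — shape_report, line 8
  4 — shape_report, line 13
  5 — update_gauge, line 20
  6 — main, line 28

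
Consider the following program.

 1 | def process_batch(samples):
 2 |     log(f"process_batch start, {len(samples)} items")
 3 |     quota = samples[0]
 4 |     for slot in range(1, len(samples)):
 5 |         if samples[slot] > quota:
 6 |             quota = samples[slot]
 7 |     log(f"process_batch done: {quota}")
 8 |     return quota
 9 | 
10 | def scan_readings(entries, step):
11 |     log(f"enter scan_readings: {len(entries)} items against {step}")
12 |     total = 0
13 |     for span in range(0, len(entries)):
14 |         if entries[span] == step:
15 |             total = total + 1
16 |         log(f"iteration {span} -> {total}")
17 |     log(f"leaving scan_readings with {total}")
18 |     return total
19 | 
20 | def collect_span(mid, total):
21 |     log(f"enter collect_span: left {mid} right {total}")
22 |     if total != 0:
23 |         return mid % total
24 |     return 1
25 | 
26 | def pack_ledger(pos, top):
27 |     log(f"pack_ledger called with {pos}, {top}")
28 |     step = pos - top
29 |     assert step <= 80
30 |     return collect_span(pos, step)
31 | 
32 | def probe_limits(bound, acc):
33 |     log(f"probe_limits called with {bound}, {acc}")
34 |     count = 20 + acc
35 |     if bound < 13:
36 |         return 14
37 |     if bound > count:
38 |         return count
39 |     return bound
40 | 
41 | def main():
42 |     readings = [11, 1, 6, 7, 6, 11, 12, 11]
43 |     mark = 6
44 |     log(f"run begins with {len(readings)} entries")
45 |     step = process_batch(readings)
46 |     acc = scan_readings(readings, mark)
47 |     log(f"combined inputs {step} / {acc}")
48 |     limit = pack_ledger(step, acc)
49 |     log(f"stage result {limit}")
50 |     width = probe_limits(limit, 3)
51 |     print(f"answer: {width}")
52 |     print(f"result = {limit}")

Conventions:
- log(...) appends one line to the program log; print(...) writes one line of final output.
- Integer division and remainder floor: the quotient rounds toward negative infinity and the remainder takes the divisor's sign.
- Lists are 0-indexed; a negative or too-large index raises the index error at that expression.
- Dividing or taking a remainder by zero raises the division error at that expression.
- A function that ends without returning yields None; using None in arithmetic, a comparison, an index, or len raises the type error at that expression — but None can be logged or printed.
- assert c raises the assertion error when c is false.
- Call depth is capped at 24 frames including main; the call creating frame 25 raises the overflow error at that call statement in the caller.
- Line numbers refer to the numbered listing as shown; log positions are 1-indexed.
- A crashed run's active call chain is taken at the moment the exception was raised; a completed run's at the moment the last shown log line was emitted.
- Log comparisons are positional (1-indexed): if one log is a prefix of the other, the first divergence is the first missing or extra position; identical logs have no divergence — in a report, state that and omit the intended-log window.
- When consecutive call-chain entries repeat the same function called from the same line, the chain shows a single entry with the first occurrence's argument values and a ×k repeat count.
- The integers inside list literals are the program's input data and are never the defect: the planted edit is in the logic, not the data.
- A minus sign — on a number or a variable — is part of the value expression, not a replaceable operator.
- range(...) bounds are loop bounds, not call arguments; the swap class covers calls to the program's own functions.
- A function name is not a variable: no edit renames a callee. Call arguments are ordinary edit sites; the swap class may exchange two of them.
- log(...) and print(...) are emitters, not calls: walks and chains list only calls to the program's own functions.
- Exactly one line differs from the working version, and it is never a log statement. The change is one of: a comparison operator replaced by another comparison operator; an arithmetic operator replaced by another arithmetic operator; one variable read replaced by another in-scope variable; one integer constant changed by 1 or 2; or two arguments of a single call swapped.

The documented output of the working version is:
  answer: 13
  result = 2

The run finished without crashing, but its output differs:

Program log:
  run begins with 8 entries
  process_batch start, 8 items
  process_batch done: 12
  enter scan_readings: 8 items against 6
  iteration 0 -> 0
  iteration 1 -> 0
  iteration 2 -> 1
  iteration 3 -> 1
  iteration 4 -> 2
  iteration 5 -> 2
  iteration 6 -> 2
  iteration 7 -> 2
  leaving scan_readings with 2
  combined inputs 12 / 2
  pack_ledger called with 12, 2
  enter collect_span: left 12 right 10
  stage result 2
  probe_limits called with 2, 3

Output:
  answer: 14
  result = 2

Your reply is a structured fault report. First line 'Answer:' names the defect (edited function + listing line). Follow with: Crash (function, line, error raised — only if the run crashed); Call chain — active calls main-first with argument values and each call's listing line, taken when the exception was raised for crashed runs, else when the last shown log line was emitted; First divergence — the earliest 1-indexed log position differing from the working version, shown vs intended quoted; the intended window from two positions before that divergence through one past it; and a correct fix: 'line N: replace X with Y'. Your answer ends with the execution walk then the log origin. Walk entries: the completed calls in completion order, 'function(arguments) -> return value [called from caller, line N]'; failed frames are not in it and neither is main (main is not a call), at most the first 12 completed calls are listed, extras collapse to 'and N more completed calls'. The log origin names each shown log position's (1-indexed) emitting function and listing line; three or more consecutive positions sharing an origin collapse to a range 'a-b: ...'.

Answer: the defect is in probe_limits at line 36.
Key observation: No log line changed; the fault shows up purely in the output.
Call chain: main -> probe_limits(2, 3) (called at line 50).
First divergence: none — the logs agree in full.
Execution walk:
  process_batch([11, 1, 6, 7, 6, 11, 12, 11]) -> 12  [called from main, line 45]
  scan_readings([11, 1, 6, 7, 6, 11, 12, 11], 6) -> 2  [called from main, line 46]
  collect_span(12, 10) -> 2  [called from pack_ledger, line 30]
  pack_ledger(12, 2) -> 2  [called from main, line 48]
  probe_limits(2, 3) -> 14  [called from main, line 50]
Log line origins:
  1: emitted by main (line 44)
  2: emitted by process_batch (line 2)
  3: emitted by process_batch (line 7)
  4: emitted by scan_readings (line 11)
  5-12: emitted by scan_readings (line 16)
  13: emitted by scan_readings (line 17)
  14: emitted by main (line 47)
  15: emitted by pack_ledger (line 27)
  16: emitted by collect_span (line 21)
  17: emitted by main (line 49)
  18: emitted by probe_limits (line 33)
A correct fix: line 36: replace `14` with `13`.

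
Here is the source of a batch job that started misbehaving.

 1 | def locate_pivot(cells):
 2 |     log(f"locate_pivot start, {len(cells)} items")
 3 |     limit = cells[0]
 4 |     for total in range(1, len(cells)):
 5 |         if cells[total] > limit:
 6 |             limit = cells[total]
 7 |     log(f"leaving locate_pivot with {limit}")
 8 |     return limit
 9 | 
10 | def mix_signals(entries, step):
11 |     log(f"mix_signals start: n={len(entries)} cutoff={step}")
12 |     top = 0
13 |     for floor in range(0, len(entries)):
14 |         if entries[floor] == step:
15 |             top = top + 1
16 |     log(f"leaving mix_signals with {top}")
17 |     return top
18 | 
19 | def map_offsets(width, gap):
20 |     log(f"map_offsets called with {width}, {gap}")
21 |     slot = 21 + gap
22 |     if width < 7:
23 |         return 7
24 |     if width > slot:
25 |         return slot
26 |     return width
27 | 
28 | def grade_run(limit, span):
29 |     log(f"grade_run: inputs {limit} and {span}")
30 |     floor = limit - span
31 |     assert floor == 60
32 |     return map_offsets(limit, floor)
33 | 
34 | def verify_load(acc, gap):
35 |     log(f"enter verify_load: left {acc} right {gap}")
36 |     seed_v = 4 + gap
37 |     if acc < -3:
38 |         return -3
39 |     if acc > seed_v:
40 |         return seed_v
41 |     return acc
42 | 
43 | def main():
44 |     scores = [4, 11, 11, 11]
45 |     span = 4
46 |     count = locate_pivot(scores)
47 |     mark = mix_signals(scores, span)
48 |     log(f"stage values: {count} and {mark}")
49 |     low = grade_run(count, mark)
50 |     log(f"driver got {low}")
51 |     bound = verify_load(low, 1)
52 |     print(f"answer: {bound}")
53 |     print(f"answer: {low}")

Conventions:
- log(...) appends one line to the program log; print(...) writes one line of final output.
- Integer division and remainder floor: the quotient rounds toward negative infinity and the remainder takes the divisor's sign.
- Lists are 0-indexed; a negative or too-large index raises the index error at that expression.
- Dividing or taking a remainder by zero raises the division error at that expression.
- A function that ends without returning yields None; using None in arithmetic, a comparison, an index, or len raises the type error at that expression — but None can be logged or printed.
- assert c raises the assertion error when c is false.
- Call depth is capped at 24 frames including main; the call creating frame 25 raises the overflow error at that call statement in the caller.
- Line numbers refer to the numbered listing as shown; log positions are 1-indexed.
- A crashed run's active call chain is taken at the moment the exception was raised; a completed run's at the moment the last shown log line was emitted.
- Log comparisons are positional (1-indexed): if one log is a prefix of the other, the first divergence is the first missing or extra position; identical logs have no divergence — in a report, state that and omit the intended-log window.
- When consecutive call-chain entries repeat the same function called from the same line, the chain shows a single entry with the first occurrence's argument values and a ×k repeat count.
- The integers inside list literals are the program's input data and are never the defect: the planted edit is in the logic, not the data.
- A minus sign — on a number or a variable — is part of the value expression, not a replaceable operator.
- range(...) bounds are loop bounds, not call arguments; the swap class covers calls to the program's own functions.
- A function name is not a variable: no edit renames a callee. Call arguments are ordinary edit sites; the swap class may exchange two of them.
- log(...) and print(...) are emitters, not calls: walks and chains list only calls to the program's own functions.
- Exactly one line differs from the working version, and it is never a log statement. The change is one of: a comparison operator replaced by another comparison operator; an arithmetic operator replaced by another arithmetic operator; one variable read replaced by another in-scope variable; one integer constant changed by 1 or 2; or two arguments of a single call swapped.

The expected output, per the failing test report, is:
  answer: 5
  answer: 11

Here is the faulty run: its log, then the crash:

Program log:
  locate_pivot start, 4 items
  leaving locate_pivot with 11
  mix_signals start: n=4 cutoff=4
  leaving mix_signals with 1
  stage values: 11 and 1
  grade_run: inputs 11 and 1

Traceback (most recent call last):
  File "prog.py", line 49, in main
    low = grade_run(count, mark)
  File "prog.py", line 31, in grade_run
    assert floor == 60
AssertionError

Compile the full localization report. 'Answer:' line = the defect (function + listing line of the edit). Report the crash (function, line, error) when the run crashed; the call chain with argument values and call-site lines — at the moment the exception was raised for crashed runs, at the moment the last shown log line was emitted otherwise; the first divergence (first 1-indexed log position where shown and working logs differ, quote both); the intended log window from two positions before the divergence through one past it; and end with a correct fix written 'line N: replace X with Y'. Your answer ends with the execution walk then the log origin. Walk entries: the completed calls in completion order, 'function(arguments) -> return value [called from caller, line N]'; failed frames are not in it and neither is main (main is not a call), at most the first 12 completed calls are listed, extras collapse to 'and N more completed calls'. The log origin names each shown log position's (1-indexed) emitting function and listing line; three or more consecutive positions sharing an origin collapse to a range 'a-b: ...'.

Answer: the defect is in grade_run at line 31.
Key observation: Only 6 log lines were emitted before the run died; the intended continuation was 'map_offsets called with 11, 10'.
Crash: grade_run, line 31, AssertionError.
Call chain: main -> grade_run(11, 1) (called at line 49).
First divergence: position 7; the shown log stops at 6 lines while the working version next logs 'map_offsets called with 11, 10'.
Intended log window:
  5: stage values: 11 and 1
  6: grade_run: inputs 11 and 1
  7: map_offsets called with 11, 10
  8: driver got 11
Execution walk:
  locate_pivot([4, 11, 11, 11]) -> 11  [called from main, line 46]
  mix_signals([4, 11, 11, 11], 4) -> 1  [called from main, line 47]
Log origin:
  1: from locate_pivot, line 2
  2: from locate_pivot, line 7
  3: from mix_signals, line 11
  4: from mix_signals, line 16
  5: from main, line 48
  6: from grade_run, line 29
A correct fix: line 31: replace `==` with `<=`.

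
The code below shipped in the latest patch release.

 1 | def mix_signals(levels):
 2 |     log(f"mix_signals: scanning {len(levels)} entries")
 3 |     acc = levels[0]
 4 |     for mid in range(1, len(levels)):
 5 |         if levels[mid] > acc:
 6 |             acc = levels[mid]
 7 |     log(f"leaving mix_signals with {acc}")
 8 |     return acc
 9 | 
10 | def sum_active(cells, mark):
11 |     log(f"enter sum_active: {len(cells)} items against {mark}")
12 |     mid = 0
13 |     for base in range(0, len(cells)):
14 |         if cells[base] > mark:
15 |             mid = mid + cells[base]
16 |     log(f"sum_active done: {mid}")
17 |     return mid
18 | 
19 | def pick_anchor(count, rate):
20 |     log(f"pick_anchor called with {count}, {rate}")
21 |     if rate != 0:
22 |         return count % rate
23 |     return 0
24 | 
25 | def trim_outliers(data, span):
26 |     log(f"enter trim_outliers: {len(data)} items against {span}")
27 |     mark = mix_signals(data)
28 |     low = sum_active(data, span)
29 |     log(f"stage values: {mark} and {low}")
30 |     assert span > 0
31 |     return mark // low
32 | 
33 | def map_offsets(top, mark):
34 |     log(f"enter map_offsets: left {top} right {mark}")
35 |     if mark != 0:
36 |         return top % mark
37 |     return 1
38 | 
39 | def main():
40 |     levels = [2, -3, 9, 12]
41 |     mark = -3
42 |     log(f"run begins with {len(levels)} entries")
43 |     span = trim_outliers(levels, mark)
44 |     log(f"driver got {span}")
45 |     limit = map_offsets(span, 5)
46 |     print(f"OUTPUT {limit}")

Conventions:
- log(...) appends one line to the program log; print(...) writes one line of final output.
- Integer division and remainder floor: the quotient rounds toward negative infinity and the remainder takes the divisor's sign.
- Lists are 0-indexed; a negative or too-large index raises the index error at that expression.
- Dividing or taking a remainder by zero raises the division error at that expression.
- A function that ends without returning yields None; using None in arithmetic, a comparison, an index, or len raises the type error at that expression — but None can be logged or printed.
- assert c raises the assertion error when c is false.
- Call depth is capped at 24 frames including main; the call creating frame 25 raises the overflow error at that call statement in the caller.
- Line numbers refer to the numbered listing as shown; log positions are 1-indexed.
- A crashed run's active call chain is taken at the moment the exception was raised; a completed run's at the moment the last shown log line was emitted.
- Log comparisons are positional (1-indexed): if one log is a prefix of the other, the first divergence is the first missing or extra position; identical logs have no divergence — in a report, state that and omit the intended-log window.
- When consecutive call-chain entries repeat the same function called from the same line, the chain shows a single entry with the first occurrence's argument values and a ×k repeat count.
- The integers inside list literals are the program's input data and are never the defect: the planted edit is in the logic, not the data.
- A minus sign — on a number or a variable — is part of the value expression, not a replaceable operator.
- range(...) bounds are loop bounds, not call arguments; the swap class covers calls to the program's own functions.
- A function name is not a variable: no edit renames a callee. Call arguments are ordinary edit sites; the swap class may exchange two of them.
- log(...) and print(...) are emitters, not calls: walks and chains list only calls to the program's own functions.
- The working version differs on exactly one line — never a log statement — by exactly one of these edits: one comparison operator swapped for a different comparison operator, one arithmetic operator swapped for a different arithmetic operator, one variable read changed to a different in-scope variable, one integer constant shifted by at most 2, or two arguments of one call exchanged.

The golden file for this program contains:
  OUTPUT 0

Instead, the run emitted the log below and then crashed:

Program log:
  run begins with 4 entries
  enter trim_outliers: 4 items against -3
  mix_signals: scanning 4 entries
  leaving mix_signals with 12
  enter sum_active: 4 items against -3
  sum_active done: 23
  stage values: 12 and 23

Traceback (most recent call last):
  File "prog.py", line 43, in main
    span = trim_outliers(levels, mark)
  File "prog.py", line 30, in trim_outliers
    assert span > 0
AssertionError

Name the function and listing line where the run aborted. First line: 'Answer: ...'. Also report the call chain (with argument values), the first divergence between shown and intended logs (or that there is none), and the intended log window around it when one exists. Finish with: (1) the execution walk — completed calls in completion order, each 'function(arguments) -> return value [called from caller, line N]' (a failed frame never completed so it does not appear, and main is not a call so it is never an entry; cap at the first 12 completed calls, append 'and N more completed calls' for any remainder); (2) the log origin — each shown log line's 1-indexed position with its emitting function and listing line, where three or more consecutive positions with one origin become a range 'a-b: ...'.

Answer: the error was raised in trim_outliers, line 30.
The tell: After 7 matching log lines the faulty run goes silent, while the working version continues with 'driver got 0'.
Call chain: main -> trim_outliers([2, -3, 9, 12], -3) (called at line 43).
First divergence: position 8 — after 7 matching lines the faulty run goes silent; intended next line 'driver got 0'.
Intended log window:
  6: sum_active done: 23
  7: stage values: 12 and 23
  8: driver got 0
  9: enter map_offsets: left 0 right 5
Execution walk:
  mix_signals([2, -3, 9, 12]) -> 12  [called from trim_outliers, line 27]
  sum_active([2, -3, 9, 12], -3) -> 23  [called from trim_outliers, line 28]
Origin of each log line:
  1: from main, line 42
  2: from trim_outliers, line 26
  3: from mix_signals, line 2
  4: from mix_signals, line 7
  5: from sum_active, line 11
  6: from sum_active, line 16
  7: from trim_outliers, line 29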